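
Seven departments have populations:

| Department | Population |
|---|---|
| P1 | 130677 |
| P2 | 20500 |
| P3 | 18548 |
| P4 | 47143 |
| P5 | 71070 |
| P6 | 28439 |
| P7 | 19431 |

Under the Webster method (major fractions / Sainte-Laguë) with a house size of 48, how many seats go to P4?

7

Standard divisor 335808/48 ≈ 6996; standard quotas: P1 18.679, P2 2.930, P3 2.651, P4 6.739, P5 10.159, P6 4.065, P7 2.777.
Rounding to the nearest integer gives 19, 3, 3, 7, 10, 4, 3 = 49 seats, so the divisor must be adjusted.
With modified divisor 7200: modified quotas P1 18.150, P2 2.847, P3 2.576, P4 6.548, P5 9.871, P6 3.950, P7 2.699.
Rounding to the nearest integer: P1 18, P2 3, P3 3, P4 7, P5 10, P6 4, P7 3 (total 48).
P4 receives 7.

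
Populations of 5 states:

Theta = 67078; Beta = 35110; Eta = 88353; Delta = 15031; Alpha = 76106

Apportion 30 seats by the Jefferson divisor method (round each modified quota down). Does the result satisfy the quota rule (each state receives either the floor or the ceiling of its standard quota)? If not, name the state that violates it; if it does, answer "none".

Standard quotas: Theta 7.144, Beta 3.739, Eta 9.410, Delta 1.601, Alpha 8.106.
Jefferson allocation: Theta 7, Beta 4, Eta 10, Delta 1, Alpha 8.
Every allocation lies between the lower and upper quota.

none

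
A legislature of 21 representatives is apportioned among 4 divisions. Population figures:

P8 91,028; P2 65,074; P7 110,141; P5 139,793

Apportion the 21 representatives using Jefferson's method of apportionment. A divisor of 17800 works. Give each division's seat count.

With modified divisor 17800: modified quotas P8 5.114, P2 3.656, P7 6.188, P5 7.854.
Rounding down: P8 5, P2 3, P7 6, P5 7 (total 21).

P8=5, P2=3, P7=6, P5=7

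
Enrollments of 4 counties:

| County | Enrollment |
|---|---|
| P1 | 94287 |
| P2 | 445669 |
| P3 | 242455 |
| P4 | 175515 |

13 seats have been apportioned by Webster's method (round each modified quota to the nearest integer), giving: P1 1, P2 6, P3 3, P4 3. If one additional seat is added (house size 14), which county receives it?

P3

Priority for the next seat is population ÷ (current seats + 0.5).
Priorities: P1 62858.000, P2 68564.462, P3 69272.857, P4 50147.143.
Highest priority: P3.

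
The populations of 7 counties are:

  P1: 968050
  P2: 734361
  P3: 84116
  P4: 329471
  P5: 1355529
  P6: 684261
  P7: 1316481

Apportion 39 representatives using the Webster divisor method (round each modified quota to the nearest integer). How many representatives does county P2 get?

5

Standard divisor 5472269/39 ≈ 140314.59; standard quotas: P1 6.899, P2 5.234, P3 0.599, P4 2.348, P5 9.661, P6 4.877, P7 9.382.
Rounding to the nearest integer gives P1 7, P2 5, P3 1, P4 2, P5 10, P6 5, P7 9 — total 39, matching the house size, so no adjustment is needed.
P2 receives 5.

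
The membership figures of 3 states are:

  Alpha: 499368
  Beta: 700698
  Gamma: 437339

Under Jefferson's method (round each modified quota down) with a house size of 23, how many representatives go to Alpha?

7

Standard divisor 1637405/23 ≈ 71191.522; standard quotas: Alpha 7.014, Beta 9.842, Gamma 6.143.
Rounding down gives 7, 9, 6 = 22 seats, so the divisor must be adjusted.
With modified divisor 66900: modified quotas Alpha 7.464, Beta 10.474, Gamma 6.537.
Rounding down: Alpha 7, Beta 10, Gamma 6 (total 23).
Alpha receives 7.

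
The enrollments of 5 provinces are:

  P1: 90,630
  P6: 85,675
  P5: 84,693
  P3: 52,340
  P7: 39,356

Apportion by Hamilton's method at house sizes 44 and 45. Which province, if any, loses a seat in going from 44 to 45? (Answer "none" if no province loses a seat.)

none

At 44 seats: P1 11, P6 11, P5 11, P3 6, P7 5.
At 45 seats: P1 11, P6 11, P5 11, P3 7, P7 5.
No province's allocation decreased.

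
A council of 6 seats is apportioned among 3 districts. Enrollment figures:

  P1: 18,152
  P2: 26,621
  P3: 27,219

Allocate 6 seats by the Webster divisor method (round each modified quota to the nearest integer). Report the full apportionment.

Standard divisor 71992/6 ≈ 11998.667; standard quotas: P1 1.513, P2 2.219, P3 2.269.
Rounding to the nearest integer gives P1 2, P2 2, P3 2 — total 6, matching the house size, so no adjustment is needed.

P1=2, P2=2, P3=2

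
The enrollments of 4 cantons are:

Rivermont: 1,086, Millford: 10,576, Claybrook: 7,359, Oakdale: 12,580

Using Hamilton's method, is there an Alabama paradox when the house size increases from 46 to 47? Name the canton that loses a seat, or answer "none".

At 46 seats: Rivermont 2, Millford 15, Claybrook 11, Oakdale 18.
At 47 seats: Rivermont 1, Millford 16, Claybrook 11, Oakdale 19.
Rivermont drops from 2 to 1.

Rivermont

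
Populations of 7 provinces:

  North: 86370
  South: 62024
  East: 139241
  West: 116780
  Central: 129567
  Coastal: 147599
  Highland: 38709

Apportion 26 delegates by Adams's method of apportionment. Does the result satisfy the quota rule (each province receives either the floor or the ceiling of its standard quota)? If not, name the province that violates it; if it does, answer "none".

Standard quotas: North 3.118, South 2.239, East 5.026, West 4.215, Central 4.677, Coastal 5.328, Highland 1.397.
Adams allocation: North 3, South 2, East 5, West 4, Central 5, Coastal 5, Highland 2.
Every allocation lies between the lower and upper quota.

none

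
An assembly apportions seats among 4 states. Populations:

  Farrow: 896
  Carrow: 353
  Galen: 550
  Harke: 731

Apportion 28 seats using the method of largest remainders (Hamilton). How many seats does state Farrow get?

10

The standard divisor is 2530/28 ≈ 90.357.
Standard quotas: Farrow 9.916, Carrow 3.907, Galen 6.087, Harke 8.090.
Lower quotas: Farrow 9, Carrow 3, Galen 6, Harke 8 (sum 26, leaving 2 seats).
Remainders in descending order: Farrow 0.916, Carrow 0.907, Harke 0.090, Galen 0.087.
The surplus seats go to Farrow, Carrow.
Farrow receives 10.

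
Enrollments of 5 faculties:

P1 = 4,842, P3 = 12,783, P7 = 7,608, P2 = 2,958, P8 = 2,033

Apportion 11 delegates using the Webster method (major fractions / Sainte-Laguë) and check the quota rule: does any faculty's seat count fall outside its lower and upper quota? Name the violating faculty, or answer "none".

none

Standard quotas: P1 1.762, P3 4.652, P7 2.769, P2 1.077, P8 0.740.
Webster allocation: P1 2, P3 4, P7 3, P2 1, P8 1.
Every allocation lies between the lower and upper quota.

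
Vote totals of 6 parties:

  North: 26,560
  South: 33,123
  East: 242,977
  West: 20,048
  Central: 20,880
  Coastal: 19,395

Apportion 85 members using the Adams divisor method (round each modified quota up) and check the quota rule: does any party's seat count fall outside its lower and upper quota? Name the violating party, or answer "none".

Standard quotas: North 6.220, South 7.756, East 56.898, West 4.695, Central 4.889, Coastal 4.542.
Adams allocation: North 7, South 8, East 55, West 5, Central 5, Coastal 5.
East has quota 56.898 (lower 56, upper 57) but receives 55 — outside the quota interval.

East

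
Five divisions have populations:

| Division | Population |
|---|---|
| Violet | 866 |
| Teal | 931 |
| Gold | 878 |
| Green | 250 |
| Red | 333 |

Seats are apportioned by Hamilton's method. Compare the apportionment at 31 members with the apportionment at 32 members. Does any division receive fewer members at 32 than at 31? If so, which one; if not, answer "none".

At 31 seats: Violet 8, Teal 9, Gold 8, Green 3, Red 3.
At 32 seats: Violet 9, Teal 9, Gold 9, Green 2, Red 3.
Green drops from 3 to 2.

Green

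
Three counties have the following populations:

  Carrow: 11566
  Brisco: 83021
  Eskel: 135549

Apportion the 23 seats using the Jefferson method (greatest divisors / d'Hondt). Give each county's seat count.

Standard divisor 230136/23 ≈ 10005.913; standard quotas: Carrow 1.156, Brisco 8.297, Eskel 13.547.
Rounding down gives 1, 8, 13 = 22 seats, so the divisor must be adjusted.
With modified divisor 9500: modified quotas Carrow 1.217, Brisco 8.739, Eskel 14.268.
Rounding down: Carrow 1, Brisco 8, Eskel 14 (total 23).

Carrow 1, Brisco 8, Eskel 14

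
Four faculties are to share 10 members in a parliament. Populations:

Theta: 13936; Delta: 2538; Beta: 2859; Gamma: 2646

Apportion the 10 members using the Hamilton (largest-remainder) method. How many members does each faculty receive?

Theta=7; Delta=1; Beta=1; Gamma=1

Standard divisor: 21979 ÷ 10 ≈ 2197.9.
Standard quotas: Theta 6.3406, Delta 1.1547, Beta 1.3008, Gamma 1.2039.
Lower quotas: Theta 6, Delta 1, Beta 1, Gamma 1 (sum 9, leaving 1 seat).
Remainders in descending order: Theta 0.3406, Beta 0.3008, Gamma 0.2039, Delta 0.1547.
Largest remainder: Theta receives the extra seat.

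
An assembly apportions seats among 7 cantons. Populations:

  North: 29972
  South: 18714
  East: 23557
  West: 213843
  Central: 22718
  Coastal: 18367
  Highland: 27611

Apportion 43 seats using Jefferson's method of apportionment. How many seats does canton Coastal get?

2

Standard divisor 354782/43 ≈ 8250.744; standard quotas: North 3.633, South 2.268, East 2.855, West 25.918, Central 2.753, Coastal 2.226, Highland 3.346.
Rounding down gives 3, 2, 2, 25, 2, 2, 3 = 39 seats, so the divisor must be adjusted.
With modified divisor 7624.33: modified quotas North 3.931, South 2.455, East 3.090, West 28.047, Central 2.980, Coastal 2.409, Highland 3.621.
Rounding down: North 3, South 2, East 3, West 28, Central 2, Coastal 2, Highland 3 (total 43).
Coastal receives 2.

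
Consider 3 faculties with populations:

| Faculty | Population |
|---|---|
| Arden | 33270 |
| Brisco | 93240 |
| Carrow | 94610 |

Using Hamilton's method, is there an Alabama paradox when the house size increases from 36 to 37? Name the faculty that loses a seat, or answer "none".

Arden

At 36 seats: Arden 6, Brisco 15, Carrow 15.
At 37 seats: Arden 5, Brisco 16, Carrow 16.
Arden drops from 6 to 5.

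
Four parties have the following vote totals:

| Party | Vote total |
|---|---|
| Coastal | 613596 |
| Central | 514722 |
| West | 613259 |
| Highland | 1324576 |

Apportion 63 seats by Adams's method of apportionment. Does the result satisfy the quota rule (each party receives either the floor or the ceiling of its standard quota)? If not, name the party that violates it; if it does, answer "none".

Standard quotas: Coastal 12.608, Central 10.576, West 12.601, Highland 27.216.
Adams allocation: Coastal 13, Central 11, West 13, Highland 26.
Highland has quota 27.216 (lower 27, upper 28) but receives 26 — outside the quota interval.

Highland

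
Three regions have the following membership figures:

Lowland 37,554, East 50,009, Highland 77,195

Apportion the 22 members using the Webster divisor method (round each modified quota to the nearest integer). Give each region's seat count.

Lowland 5, East 7, Highland 10

Standard divisor 164758/22 ≈ 7489; standard quotas: Lowland 5.015, East 6.678, Highland 10.308.
Rounding to the nearest integer gives Lowland 5, East 7, Highland 10 — total 22, matching the house size, so no adjustment is needed.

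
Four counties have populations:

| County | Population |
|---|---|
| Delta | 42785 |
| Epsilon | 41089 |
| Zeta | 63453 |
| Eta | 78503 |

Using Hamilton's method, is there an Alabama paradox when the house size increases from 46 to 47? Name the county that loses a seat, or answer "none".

none

At 46 seats: Delta 9, Epsilon 8, Zeta 13, Eta 16.
At 47 seats: Delta 9, Epsilon 9, Zeta 13, Eta 16.
No county's allocation decreased.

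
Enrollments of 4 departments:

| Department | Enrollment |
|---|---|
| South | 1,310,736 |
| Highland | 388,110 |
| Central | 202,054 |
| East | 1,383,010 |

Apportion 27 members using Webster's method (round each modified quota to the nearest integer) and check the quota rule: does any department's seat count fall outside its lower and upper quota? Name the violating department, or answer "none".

Standard quotas: South 10.777, Highland 3.191, Central 1.661, East 11.371.
Webster allocation: South 11, Highland 3, Central 2, East 11.
Every allocation lies between the lower and upper quota.

none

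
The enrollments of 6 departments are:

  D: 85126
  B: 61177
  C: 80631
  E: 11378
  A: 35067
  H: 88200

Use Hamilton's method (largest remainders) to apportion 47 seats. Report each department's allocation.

The standard divisor is 361579/47 ≈ 7693.17.
Standard quotas: D 11.0651, B 7.9521, C 10.4809, E 1.4790, A 4.5582, H 11.4647.
Lower quotas: D 11, B 7, C 10, E 1, A 4, H 11 (sum 44, leaving 3 seats).
Remainders in descending order: B 0.9521, A 0.5582, C 0.4809, E 0.4790, H 0.4647, D 0.0651.
Largest remainders: B, A, C receive the extra seats.

D: 11, B: 8, C: 11, E: 1, A: 5, H: 11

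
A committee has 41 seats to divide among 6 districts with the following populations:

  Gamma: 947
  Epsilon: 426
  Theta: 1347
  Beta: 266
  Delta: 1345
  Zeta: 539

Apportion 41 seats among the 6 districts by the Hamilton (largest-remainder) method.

Total 4870; standard divisor 4870/41 ≈ 118.78.
Standard quotas: Gamma 7.973, Epsilon 3.586, Theta 11.340, Beta 2.239, Delta 11.323, Zeta 4.538.
Lower quotas: Gamma 7, Epsilon 3, Theta 11, Beta 2, Delta 11, Zeta 4 (sum 38, leaving 3 seats).
Remainders in descending order: Gamma 0.973, Epsilon 0.586, Zeta 0.538, Theta 0.340, Delta 0.323, Beta 0.239.
Largest remainders: Gamma, Epsilon, Zeta receive the extra seats.

Gamma 8, Epsilon 4, Theta 11, Beta 2, Delta 11, Zeta 5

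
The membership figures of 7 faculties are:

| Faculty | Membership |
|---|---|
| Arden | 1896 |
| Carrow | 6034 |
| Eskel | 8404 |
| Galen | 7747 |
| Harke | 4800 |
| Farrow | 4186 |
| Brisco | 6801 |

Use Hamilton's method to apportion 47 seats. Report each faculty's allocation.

Arden=2, Carrow=7, Eskel=10, Galen=9, Harke=6, Farrow=5, Brisco=8

Total 39868; standard divisor 39868/47 ≈ 848.255.
Standard quotas: Arden 2.2352, Carrow 7.1134, Eskel 9.9074, Galen 9.1329, Harke 5.6587, Farrow 4.9348, Brisco 8.0176.
Lower quotas: Arden 2, Carrow 7, Eskel 9, Galen 9, Harke 5, Farrow 4, Brisco 8 (sum 44, leaving 3 seats).
Remainders in descending order: Farrow 0.9348, Eskel 0.9074, Harke 0.6587, Arden 0.2352, Galen 0.1329, Carrow 0.1134, Brisco 0.0176.
The surplus seats go to Farrow, Eskel, Harke.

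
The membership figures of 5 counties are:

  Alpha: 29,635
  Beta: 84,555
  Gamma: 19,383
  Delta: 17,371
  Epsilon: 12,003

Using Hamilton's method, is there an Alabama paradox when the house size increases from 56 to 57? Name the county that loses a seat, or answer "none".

none

At 56 seats: Alpha 10, Beta 29, Gamma 7, Delta 6, Epsilon 4.
At 57 seats: Alpha 10, Beta 30, Gamma 7, Delta 6, Epsilon 4.
No county's allocation decreased.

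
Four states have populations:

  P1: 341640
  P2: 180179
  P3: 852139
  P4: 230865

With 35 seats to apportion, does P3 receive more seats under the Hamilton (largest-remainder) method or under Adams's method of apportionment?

Hamilton

Hamilton: P1 7, P2 4, P3 19, P4 5.
Adams: P1 8, P2 4, P3 18, P4 5.
P3 gets 19 under Hamilton and 18 under Adams.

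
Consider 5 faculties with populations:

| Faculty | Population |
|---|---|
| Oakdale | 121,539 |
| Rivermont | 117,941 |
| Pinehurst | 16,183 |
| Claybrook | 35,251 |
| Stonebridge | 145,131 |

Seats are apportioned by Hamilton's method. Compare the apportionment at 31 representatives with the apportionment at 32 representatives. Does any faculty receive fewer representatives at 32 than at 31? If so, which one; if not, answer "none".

Claybrook

At 31 seats: Oakdale 9, Rivermont 8, Pinehurst 1, Claybrook 3, Stonebridge 10.
At 32 seats: Oakdale 9, Rivermont 9, Pinehurst 1, Claybrook 2, Stonebridge 11.
Claybrook drops from 3 to 2.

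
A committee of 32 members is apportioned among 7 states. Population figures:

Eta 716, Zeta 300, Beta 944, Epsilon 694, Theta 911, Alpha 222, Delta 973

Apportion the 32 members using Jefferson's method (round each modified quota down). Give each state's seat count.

Standard divisor 4760/32 ≈ 148.75; standard quotas: Eta 4.813, Zeta 2.017, Beta 6.346, Epsilon 4.666, Theta 6.124, Alpha 1.492, Delta 6.541.
Rounding down gives 4, 2, 6, 4, 6, 1, 6 = 29 seats, so the divisor must be adjusted.
With modified divisor 137: modified quotas Eta 5.226, Zeta 2.190, Beta 6.891, Epsilon 5.066, Theta 6.650, Alpha 1.620, Delta 7.102.
Rounding down: Eta 5, Zeta 2, Beta 6, Epsilon 5, Theta 6, Alpha 1, Delta 7 (total 32).

Eta 5, Zeta 2, Beta 6, Epsilon 5, Theta 6, Alpha 1, Delta 7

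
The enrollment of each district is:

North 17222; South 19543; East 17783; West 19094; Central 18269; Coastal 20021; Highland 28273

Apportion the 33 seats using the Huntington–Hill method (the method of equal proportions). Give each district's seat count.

North 4; South 5; East 4; West 4; Central 4; Coastal 5; Highland 7

With divisor 4316: modified quotas North 3.990, South 4.528, East 4.120, West 4.424, Central 4.233, Coastal 4.639, Highland 6.551.
Geometric-mean thresholds: North √(3·4)=3.464, South √(4·5)=4.472, East √(4·5)=4.472, West √(4·5)=4.472, Central √(4·5)=4.472, Coastal √(4·5)=4.472, Highland √(6·7)=6.481.
Each quota rounded against its threshold gives North 4, South 5, East 4, West 4, Central 4, Coastal 5, Highland 7 (total 33).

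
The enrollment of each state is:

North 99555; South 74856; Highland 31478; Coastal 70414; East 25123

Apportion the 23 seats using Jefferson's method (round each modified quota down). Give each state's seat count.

North=8, South=6, Highland=2, Coastal=5, East=2

Standard divisor 301426/23 ≈ 13105.478; standard quotas: North 7.596, South 5.712, Highland 2.402, Coastal 5.373, East 1.917.
Rounding down gives 7, 5, 2, 5, 1 = 20 seats, so the divisor must be adjusted.
With modified divisor 12100: modified quotas North 8.228, South 6.186, Highland 2.601, Coastal 5.819, East 2.076.
Rounding down: North 8, South 6, Highland 2, Coastal 5, East 2 (total 23).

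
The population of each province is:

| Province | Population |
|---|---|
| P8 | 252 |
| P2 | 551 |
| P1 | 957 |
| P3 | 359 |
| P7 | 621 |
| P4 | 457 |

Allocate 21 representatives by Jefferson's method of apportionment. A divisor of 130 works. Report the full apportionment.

With modified divisor 130: modified quotas P8 1.938, P2 4.238, P1 7.362, P3 2.762, P7 4.777, P4 3.515.
Rounding down: P8 1, P2 4, P1 7, P3 2, P7 4, P4 3 (total 21).

P8 1; P2 4; P1 7; P3 2; P7 4; P4 3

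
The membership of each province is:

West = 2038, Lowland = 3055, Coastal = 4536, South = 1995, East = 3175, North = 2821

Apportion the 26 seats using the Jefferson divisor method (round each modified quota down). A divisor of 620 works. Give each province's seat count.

With modified divisor 620: modified quotas West 3.287, Lowland 4.927, Coastal 7.316, South 3.218, East 5.121, North 4.550.
Rounding down: West 3, Lowland 4, Coastal 7, South 3, East 5, North 4 (total 26).

West 3, Lowland 4, Coastal 7, South 3, East 5, North 4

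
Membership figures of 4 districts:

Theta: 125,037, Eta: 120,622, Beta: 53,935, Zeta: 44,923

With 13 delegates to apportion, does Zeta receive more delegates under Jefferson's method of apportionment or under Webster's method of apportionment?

Jefferson: Theta 5, Eta 5, Beta 2, Zeta 1.
Webster: Theta 5, Eta 4, Beta 2, Zeta 2.
Zeta gets 1 under Jefferson and 2 under Webster.

Webster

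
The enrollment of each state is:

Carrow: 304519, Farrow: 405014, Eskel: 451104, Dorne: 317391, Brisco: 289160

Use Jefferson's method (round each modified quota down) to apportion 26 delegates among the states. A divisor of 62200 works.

Carrow 4, Farrow 6, Eskel 7, Dorne 5, Brisco 4

With modified divisor 62200: modified quotas Carrow 4.896, Farrow 6.511, Eskel 7.252, Dorne 5.103, Brisco 4.649.
Rounding down: Carrow 4, Farrow 6, Eskel 7, Dorne 5, Brisco 4 (total 26).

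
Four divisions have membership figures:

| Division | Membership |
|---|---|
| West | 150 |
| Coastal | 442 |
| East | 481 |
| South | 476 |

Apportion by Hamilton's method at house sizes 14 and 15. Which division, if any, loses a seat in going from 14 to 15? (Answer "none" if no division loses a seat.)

At 14 seats: West 2, Coastal 4, East 4, South 4.
At 15 seats: West 1, Coastal 4, East 5, South 5.
West drops from 2 to 1.

West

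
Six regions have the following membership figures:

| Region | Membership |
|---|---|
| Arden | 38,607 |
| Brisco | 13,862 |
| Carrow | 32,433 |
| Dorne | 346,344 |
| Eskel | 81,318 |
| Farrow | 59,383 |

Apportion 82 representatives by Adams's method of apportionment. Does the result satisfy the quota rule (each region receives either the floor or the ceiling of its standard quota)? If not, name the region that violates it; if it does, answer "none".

Dorne

Standard quotas: Arden 5.535, Brisco 1.987, Carrow 4.650, Dorne 49.655, Eskel 11.659, Farrow 8.514.
Adams allocation: Arden 6, Brisco 2, Carrow 5, Dorne 48, Eskel 12, Farrow 9.
Dorne has quota 49.655 (lower 49, upper 50) but receives 48 — outside the quota interval.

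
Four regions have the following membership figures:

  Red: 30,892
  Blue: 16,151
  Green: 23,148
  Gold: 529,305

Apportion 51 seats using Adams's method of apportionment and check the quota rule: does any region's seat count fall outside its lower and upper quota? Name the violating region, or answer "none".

Standard quotas: Red 2.628, Blue 1.374, Green 1.969, Gold 45.029.
Adams allocation: Red 3, Blue 2, Green 2, Gold 44.
Gold has quota 45.029 (lower 45, upper 46) but receives 44 — outside the quota interval.

Gold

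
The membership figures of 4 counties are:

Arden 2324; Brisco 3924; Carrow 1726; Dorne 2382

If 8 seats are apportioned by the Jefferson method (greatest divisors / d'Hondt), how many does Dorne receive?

2

Standard divisor 10356/8 ≈ 1294.5; standard quotas: Arden 1.795, Brisco 3.031, Carrow 1.333, Dorne 1.840.
Rounding down gives 1, 3, 1, 1 = 6 seats, so the divisor must be adjusted.
With modified divisor 1100: modified quotas Arden 2.113, Brisco 3.567, Carrow 1.569, Dorne 2.165.
Rounding down: Arden 2, Brisco 3, Carrow 1, Dorne 2 (total 8).
Dorne receives 2.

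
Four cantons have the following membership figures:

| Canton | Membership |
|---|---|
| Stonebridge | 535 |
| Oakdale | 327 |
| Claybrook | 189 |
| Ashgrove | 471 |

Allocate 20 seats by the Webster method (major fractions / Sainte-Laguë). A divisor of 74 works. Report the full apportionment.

With modified divisor 74: modified quotas Stonebridge 7.230, Oakdale 4.419, Claybrook 2.554, Ashgrove 6.365.
Rounding to the nearest integer: Stonebridge 7, Oakdale 4, Claybrook 3, Ashgrove 6 (total 20).

Stonebridge 7; Oakdale 4; Claybrook 3; Ashgrove 6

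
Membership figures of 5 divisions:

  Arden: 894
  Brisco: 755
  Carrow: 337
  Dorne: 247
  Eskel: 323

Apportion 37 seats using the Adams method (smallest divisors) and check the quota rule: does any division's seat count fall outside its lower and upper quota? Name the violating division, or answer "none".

Standard quotas: Arden 12.941, Brisco 10.929, Carrow 4.878, Dorne 3.576, Eskel 4.676.
Adams allocation: Arden 12, Brisco 11, Carrow 5, Dorne 4, Eskel 5.
Every allocation lies between the lower and upper quota.

none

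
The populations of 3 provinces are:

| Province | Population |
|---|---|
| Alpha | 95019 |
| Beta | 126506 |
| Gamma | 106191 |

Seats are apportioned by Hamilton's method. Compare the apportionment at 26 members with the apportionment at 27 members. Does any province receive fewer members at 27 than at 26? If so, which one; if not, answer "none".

none

At 26 seats: Alpha 8, Beta 10, Gamma 8.
At 27 seats: Alpha 8, Beta 10, Gamma 9.
No province's allocation decreased.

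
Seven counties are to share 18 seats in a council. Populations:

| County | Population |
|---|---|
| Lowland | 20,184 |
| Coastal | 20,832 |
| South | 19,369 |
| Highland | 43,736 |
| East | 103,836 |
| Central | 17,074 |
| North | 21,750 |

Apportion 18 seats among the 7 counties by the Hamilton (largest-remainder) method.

Total 246781; standard divisor 246781/18 ≈ 13710.056.
Standard quotas: Lowland 1.4722, Coastal 1.5195, South 1.4128, Highland 3.1901, East 7.5737, Central 1.2454, North 1.5864.
Lower quotas: Lowland 1, Coastal 1, South 1, Highland 3, East 7, Central 1, North 1 (sum 15, leaving 3 seats).
Remainders in descending order: North 0.5864, East 0.5737, Coastal 0.5195, Lowland 0.4722, South 0.4128, Central 0.2454, Highland 0.1901.
Largest remainders: North, East, Coastal receive the extra seats.

Lowland 1; Coastal 2; South 1; Highland 3; East 8; Central 1; North 2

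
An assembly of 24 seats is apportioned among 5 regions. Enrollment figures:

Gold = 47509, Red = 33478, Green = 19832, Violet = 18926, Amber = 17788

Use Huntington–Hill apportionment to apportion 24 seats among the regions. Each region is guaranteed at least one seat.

With divisor 5662: modified quotas Gold 8.391, Red 5.913, Green 3.503, Violet 3.343, Amber 3.142.
Geometric-mean thresholds: Gold √(8·9)=8.485, Red √(5·6)=5.477, Green √(3·4)=3.464, Violet √(3·4)=3.464, Amber √(3·4)=3.464.
Each quota rounded against its threshold gives Gold 8, Red 6, Green 4, Violet 3, Amber 3 (total 24).

Gold 8; Red 6; Green 4; Violet 3; Amber 3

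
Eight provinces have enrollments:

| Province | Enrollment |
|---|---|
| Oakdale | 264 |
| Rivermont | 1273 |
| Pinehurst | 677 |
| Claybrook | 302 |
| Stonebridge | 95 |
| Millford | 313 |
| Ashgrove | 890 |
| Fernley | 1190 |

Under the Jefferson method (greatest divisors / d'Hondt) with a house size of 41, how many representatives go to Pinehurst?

Standard divisor 5004/41 ≈ 122.049; standard quotas: Oakdale 2.163, Rivermont 10.430, Pinehurst 5.547, Claybrook 2.474, Stonebridge 0.778, Millford 2.565, Ashgrove 7.292, Fernley 9.750.
Rounding down gives 2, 10, 5, 2, 0, 2, 7, 9 = 37 seats, so the divisor must be adjusted.
With modified divisor 110: modified quotas Oakdale 2.400, Rivermont 11.573, Pinehurst 6.155, Claybrook 2.745, Stonebridge 0.864, Millford 2.845, Ashgrove 8.091, Fernley 10.818.
Rounding down: Oakdale 2, Rivermont 11, Pinehurst 6, Claybrook 2, Stonebridge 0, Millford 2, Ashgrove 8, Fernley 10 (total 41).
Pinehurst receives 6.

6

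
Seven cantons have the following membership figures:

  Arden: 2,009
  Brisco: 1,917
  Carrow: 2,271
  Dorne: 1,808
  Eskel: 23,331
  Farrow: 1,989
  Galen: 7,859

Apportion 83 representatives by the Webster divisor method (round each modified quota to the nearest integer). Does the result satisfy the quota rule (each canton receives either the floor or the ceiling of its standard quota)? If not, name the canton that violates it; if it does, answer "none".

Eskel

Standard quotas: Arden 4.049, Brisco 3.863, Carrow 4.577, Dorne 3.644, Eskel 47.020, Farrow 4.009, Galen 15.839.
Webster allocation: Arden 4, Brisco 4, Carrow 5, Dorne 4, Eskel 46, Farrow 4, Galen 16.
Eskel has quota 47.020 (lower 47, upper 48) but receives 46 — outside the quota interval.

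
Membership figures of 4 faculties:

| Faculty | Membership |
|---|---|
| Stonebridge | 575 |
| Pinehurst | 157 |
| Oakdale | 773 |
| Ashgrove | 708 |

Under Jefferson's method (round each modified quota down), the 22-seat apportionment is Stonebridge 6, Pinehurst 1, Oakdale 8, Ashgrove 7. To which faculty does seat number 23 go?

Ashgrove

Priority for the next seat is population ÷ (current seats + 1).
Priorities: Stonebridge 82.143, Pinehurst 78.500, Oakdale 85.889, Ashgrove 88.500.
Highest priority: Ashgrove.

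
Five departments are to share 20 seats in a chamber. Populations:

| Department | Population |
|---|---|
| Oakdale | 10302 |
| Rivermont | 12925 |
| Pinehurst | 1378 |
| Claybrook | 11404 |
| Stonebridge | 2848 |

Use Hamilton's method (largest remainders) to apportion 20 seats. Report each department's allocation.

The standard divisor is 38857/20 ≈ 1942.85.
Standard quotas: Oakdale 5.3025, Rivermont 6.6526, Pinehurst 0.7093, Claybrook 5.8697, Stonebridge 1.4659.
Lower quotas: Oakdale 5, Rivermont 6, Pinehurst 0, Claybrook 5, Stonebridge 1 (sum 17, leaving 3 seats).
Remainders in descending order: Claybrook 0.8697, Pinehurst 0.7093, Rivermont 0.6526, Stonebridge 0.4659, Oakdale 0.3025.
The surplus seats go to Claybrook, Pinehurst, Rivermont.

Oakdale: 5, Rivermont: 7, Pinehurst: 1, Claybrook: 6, Stonebridge: 1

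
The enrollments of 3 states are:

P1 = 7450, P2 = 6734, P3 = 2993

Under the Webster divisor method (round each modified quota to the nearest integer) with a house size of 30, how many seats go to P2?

Standard divisor 17177/30 ≈ 572.567; standard quotas: P1 13.012, P2 11.761, P3 5.227.
Rounding to the nearest integer gives P1 13, P2 12, P3 5 — total 30, matching the house size, so no adjustment is needed.
P2 receives 12.

12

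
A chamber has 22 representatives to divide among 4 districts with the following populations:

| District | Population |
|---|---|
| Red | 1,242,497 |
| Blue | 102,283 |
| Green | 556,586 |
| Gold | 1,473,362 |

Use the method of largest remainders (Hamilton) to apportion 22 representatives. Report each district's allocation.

The standard divisor is 3374728/22 ≈ 153396.727.
Standard quotas: Red 8.0999, Blue 0.6668, Green 3.6284, Gold 9.6049.
Lower quotas: Red 8, Blue 0, Green 3, Gold 9 (sum 20, leaving 2 seats).
Remainders in descending order: Blue 0.6668, Green 0.6284, Gold 0.6049, Red 0.0999.
Largest remainders: Blue, Green receive the extra seats.

Red 8, Blue 1, Green 4, Gold 9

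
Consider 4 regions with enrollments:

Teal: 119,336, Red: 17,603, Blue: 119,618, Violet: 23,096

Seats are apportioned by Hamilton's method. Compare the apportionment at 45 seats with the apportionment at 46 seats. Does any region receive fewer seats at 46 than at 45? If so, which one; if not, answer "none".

none

At 45 seats: Teal 19, Red 3, Blue 19, Violet 4.
At 46 seats: Teal 19, Red 3, Blue 20, Violet 4.
No region's allocation decreased.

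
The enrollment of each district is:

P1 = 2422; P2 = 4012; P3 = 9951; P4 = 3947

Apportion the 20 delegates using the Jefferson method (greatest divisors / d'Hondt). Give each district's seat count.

Standard divisor 20332/20 ≈ 1016.6; standard quotas: P1 2.382, P2 3.946, P3 9.789, P4 3.883.
Rounding down gives 2, 3, 9, 3 = 17 seats, so the divisor must be adjusted.
With modified divisor 950: modified quotas P1 2.549, P2 4.223, P3 10.475, P4 4.155.
Rounding down: P1 2, P2 4, P3 10, P4 4 (total 20).

P1: 2, P2: 4, P3: 10, P4: 4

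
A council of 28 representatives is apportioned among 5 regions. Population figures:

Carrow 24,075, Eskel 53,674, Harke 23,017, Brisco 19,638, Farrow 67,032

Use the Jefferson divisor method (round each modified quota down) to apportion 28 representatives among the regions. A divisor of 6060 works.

Carrow: 3, Eskel: 8, Harke: 3, Brisco: 3, Farrow: 11

With modified divisor 6060: modified quotas Carrow 3.973, Eskel 8.857, Harke 3.798, Brisco 3.241, Farrow 11.061.
Rounding down: Carrow 3, Eskel 8, Harke 3, Brisco 3, Farrow 11 (total 28).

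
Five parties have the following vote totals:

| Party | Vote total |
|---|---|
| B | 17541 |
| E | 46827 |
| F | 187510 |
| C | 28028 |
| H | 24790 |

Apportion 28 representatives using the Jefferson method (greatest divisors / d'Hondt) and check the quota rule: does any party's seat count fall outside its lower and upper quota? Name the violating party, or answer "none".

Standard quotas: B 1.612, E 4.303, F 17.231, C 2.576, H 2.278.
Jefferson allocation: B 1, E 4, F 19, C 2, H 2.
F has quota 17.231 (lower 17, upper 18) but receives 19 — outside the quota interval.

F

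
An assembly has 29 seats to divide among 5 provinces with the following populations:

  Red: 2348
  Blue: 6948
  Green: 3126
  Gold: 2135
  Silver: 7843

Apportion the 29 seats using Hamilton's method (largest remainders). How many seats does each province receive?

Total 22400; standard divisor 22400/29 ≈ 772.414.
Standard quotas: Red 3.0398, Blue 8.9952, Green 4.0471, Gold 2.7641, Silver 10.1539.
Lower quotas: Red 3, Blue 8, Green 4, Gold 2, Silver 10 (sum 27, leaving 2 seats).
Remainders in descending order: Blue 0.9952, Gold 0.7641, Silver 0.1539, Green 0.0471, Red 0.0398.
Largest remainders: Blue, Gold receive the extra seats.

Red 3, Blue 9, Green 4, Gold 3, Silver 10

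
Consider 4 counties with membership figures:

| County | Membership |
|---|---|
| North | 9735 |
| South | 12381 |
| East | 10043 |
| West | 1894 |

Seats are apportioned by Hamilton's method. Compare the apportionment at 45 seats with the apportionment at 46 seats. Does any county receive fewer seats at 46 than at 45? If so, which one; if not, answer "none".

West

At 45 seats: North 13, South 16, East 13, West 3.
At 46 seats: North 13, South 17, East 14, West 2.
West drops from 3 to 2.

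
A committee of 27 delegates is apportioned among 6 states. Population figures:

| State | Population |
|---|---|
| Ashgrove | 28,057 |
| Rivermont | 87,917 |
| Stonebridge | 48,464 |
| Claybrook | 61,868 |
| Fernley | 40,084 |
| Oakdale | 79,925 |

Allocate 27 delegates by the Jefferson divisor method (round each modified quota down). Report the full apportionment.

Ashgrove: 2, Rivermont: 7, Stonebridge: 4, Claybrook: 5, Fernley: 3, Oakdale: 6

Standard divisor 346315/27 ≈ 12826.481; standard quotas: Ashgrove 2.187, Rivermont 6.854, Stonebridge 3.778, Claybrook 4.823, Fernley 3.125, Oakdale 6.231.
Rounding down gives 2, 6, 3, 4, 3, 6 = 24 seats, so the divisor must be adjusted.
With modified divisor 11800: modified quotas Ashgrove 2.378, Rivermont 7.451, Stonebridge 4.107, Claybrook 5.243, Fernley 3.397, Oakdale 6.773.
Rounding down: Ashgrove 2, Rivermont 7, Stonebridge 4, Claybrook 5, Fernley 3, Oakdale 6 (total 27).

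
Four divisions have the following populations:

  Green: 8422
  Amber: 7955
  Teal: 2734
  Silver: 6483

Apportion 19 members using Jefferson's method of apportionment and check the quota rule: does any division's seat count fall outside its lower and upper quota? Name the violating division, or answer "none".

none

Standard quotas: Green 6.252, Amber 5.905, Teal 2.030, Silver 4.813.
Jefferson allocation: Green 6, Amber 6, Teal 2, Silver 5.
Every allocation lies between the lower and upper quota.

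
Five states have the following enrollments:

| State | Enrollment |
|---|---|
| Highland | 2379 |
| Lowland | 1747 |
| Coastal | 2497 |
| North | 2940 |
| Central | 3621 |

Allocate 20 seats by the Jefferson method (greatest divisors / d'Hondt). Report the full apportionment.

Standard divisor 13184/20 ≈ 659.2; standard quotas: Highland 3.609, Lowland 2.650, Coastal 3.788, North 4.460, Central 5.493.
Rounding down gives 3, 2, 3, 4, 5 = 17 seats, so the divisor must be adjusted.
With modified divisor 591: modified quotas Highland 4.025, Lowland 2.956, Coastal 4.225, North 4.975, Central 6.127.
Rounding down: Highland 4, Lowland 2, Coastal 4, North 4, Central 6 (total 20).

Highland 4, Lowland 2, Coastal 4, North 4, Central 6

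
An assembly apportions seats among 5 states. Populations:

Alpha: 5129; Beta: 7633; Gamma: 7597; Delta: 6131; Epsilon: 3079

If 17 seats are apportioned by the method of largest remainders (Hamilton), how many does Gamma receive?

4

Standard divisor: 29569 ÷ 17 ≈ 1739.353.
Standard quotas: Alpha 2.9488, Beta 4.3884, Gamma 4.3677, Delta 3.5249, Epsilon 1.7702.
Lower quotas: Alpha 2, Beta 4, Gamma 4, Delta 3, Epsilon 1 (sum 14, leaving 3 seats).
Remainders in descending order: Alpha 0.9488, Epsilon 0.7702, Delta 0.5249, Beta 0.3884, Gamma 0.3677.
Largest remainders: Alpha, Epsilon, Delta receive the extra seats.
Gamma receives 4.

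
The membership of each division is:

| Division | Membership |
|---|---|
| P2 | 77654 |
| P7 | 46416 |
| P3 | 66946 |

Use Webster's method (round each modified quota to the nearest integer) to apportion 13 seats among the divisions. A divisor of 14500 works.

With modified divisor 14500: modified quotas P2 5.355, P7 3.201, P3 4.617.
Rounding to the nearest integer: P2 5, P7 3, P3 5 (total 13).

P2: 5; P7: 3; P3: 5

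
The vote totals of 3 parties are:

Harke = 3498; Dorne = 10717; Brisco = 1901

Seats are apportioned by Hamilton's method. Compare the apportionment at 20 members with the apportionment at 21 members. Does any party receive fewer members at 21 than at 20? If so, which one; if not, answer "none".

At 20 seats: Harke 4, Dorne 13, Brisco 3.
At 21 seats: Harke 5, Dorne 14, Brisco 2.
Brisco drops from 3 to 2.

Brisco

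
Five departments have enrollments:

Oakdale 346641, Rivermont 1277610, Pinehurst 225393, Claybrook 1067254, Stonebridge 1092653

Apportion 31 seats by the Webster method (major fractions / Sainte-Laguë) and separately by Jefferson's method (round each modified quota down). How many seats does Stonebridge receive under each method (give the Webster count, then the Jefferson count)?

8 and 9

Webster: Oakdale 3, Rivermont 10, Pinehurst 2, Claybrook 8, Stonebridge 8.
Jefferson: Oakdale 2, Rivermont 10, Pinehurst 1, Claybrook 9, Stonebridge 9.
Stonebridge gets 8 under Webster and 9 under Jefferson.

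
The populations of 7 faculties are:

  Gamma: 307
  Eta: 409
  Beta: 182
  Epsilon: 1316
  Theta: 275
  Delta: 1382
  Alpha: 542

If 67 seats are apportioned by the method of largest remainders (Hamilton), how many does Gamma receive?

Total 4413; standard divisor 4413/67 ≈ 65.866.
Standard quotas: Gamma 4.661, Eta 6.210, Beta 2.763, Epsilon 19.980, Theta 4.175, Delta 20.982, Alpha 8.229.
Lower quotas: Gamma 4, Eta 6, Beta 2, Epsilon 19, Theta 4, Delta 20, Alpha 8 (sum 63, leaving 4 seats).
Remainders in descending order: Delta 0.982, Epsilon 0.980, Beta 0.763, Gamma 0.661, Alpha 0.229, Eta 0.210, Theta 0.175.
The surplus seats go to Delta, Epsilon, Beta, Gamma.
Gamma receives 5.

5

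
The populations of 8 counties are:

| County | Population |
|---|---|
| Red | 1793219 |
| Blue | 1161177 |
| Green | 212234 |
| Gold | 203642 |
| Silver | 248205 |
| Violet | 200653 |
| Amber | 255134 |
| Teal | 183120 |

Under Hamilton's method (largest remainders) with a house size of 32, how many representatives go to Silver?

The standard divisor is 4257384/32 ≈ 133043.25.
Standard quotas: Red 13.4785, Blue 8.7278, Green 1.5952, Gold 1.5306, Silver 1.8656, Violet 1.5082, Amber 1.9177, Teal 1.3764.
Lower quotas: Red 13, Blue 8, Green 1, Gold 1, Silver 1, Violet 1, Amber 1, Teal 1 (sum 27, leaving 5 seats).
Remainders in descending order: Amber 0.9177, Silver 0.8656, Blue 0.7278, Green 0.5952, Gold 0.5306, Violet 0.5082, Red 0.4785, Teal 0.3764.
Largest remainders: Amber, Silver, Blue, Green, Gold receive the extra seats.
Silver receives 2.

2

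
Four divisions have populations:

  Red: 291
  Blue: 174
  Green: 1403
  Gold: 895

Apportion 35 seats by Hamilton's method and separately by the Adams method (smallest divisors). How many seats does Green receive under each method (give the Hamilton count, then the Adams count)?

18 and 17

Hamilton: Red 4, Blue 2, Green 18, Gold 11.
Adams: Red 4, Blue 3, Green 17, Gold 11.
Green gets 18 under Hamilton and 17 under Adams.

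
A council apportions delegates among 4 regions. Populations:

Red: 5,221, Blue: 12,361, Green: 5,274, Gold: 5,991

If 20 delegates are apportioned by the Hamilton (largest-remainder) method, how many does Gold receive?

The standard divisor is 28847/20 ≈ 1442.35.
Standard quotas: Red 3.6198, Blue 8.5700, Green 3.6565, Gold 4.1536.
Lower quotas: Red 3, Blue 8, Green 3, Gold 4 (sum 18, leaving 2 seats).
Remainders in descending order: Green 0.6565, Red 0.6198, Blue 0.5700, Gold 0.1536.
The surplus seats go to Green, Red.
Gold receives 4.

4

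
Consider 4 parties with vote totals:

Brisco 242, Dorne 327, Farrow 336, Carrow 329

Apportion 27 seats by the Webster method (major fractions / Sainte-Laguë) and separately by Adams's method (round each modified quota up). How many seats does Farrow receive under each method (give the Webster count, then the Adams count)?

8 and 7

Webster: Brisco 5, Dorne 7, Farrow 8, Carrow 7.
Adams: Brisco 6, Dorne 7, Farrow 7, Carrow 7.
Farrow gets 8 under Webster and 7 under Adams.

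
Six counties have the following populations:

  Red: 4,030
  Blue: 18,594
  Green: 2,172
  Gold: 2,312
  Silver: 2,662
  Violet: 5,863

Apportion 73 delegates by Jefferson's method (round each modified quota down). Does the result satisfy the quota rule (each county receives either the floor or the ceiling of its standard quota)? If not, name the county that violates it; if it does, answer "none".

Standard quotas: Red 8.256, Blue 38.093, Green 4.450, Gold 4.737, Silver 5.454, Violet 12.011.
Jefferson allocation: Red 8, Blue 40, Green 4, Gold 4, Silver 5, Violet 12.
Blue has quota 38.093 (lower 38, upper 39) but receives 40 — outside the quota interval.

Blue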